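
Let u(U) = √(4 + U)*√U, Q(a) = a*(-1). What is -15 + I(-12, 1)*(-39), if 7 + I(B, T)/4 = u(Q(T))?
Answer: 1077 - 156*I*√3 ≈ 1077.0 - 270.2*I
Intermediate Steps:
Q(a) = -a
u(U) = √U*√(4 + U)
I(B, T) = -28 + 4*√(-T)*√(4 - T) (I(B, T) = -28 + 4*(√(-T)*√(4 - T)) = -28 + 4*√(-T)*√(4 - T))
-15 + I(-12, 1)*(-39) = -15 + (-28 + 4*√(-1*1)*√(4 - 1*1))*(-39) = -15 + (-28 + 4*√(-1)*√(4 - 1))*(-39) = -15 + (-28 + 4*I*√3)*(-39) = -15 + (1092 - 156*I*√3) = 1077 - 156*I*√3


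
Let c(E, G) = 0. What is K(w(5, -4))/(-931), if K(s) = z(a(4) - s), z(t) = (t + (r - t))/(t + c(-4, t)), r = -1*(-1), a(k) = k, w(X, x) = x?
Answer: -1/7448 ≈ -0.00013426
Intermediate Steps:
r = 1
z(t) = 1/t (z(t) = (t + (1 - t))/(t + 0) = 1/t)
K(s) = 1/(4 - s)
K(w(5, -4))/(-931) = -1/(-4 - 4)/(-931) = -1/(-8)*(-1/931) = -1*(-1/8)*(-1/931) = (1/8)*(-1/931) = -1/7448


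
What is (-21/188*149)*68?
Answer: -53193/47 ≈ -1131.8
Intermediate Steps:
(-21/188*149)*68 = (-21*1/188*149)*68 = -21/188*149*68 = -3129/188*68 = -53193/47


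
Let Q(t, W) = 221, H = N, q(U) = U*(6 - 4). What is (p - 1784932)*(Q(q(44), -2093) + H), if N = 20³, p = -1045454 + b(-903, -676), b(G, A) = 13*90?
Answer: -23258984736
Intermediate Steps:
b(G, A) = 1170
p = -1044284 (p = -1045454 + 1170 = -1044284)
q(U) = 2*U (q(U) = U*2 = 2*U)
N = 8000
H = 8000
(p - 1784932)*(Q(q(44), -2093) + H) = (-1044284 - 1784932)*(221 + 8000) = -2829216*8221 = -23258984736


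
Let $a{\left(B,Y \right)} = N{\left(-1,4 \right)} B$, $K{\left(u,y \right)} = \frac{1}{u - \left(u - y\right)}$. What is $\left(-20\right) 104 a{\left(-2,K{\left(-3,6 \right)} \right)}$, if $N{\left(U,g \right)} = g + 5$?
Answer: $37440$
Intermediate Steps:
$N{\left(U,g \right)} = 5 + g$
$K{\left(u,y \right)} = \frac{1}{y}$
$a{\left(B,Y \right)} = 9 B$ ($a{\left(B,Y \right)} = \left(5 + 4\right) B = 9 B$)
$\left(-20\right) 104 a{\left(-2,K{\left(-3,6 \right)} \right)} = \left(-20\right) 104 \cdot 9 \left(-2\right) = \left(-2080\right) \left(-18\right) = 37440$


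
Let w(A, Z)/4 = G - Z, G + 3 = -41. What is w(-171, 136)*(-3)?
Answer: 2160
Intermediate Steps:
G = -44 (G = -3 - 41 = -44)
w(A, Z) = -176 - 4*Z (w(A, Z) = 4*(-44 - Z) = -176 - 4*Z)
w(-171, 136)*(-3) = (-176 - 4*136)*(-3) = (-176 - 544)*(-3) = -720*(-3) = 2160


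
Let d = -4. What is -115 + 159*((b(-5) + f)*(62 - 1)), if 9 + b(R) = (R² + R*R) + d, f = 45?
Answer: 795203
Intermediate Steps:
b(R) = -13 + 2*R² (b(R) = -9 + ((R² + R*R) - 4) = -9 + ((R² + R²) - 4) = -9 + (2*R² - 4) = -9 + (-4 + 2*R²) = -13 + 2*R²)
-115 + 159*((b(-5) + f)*(62 - 1)) = -115 + 159*(((-13 + 2*(-5)²) + 45)*(62 - 1)) = -115 + 159*(((-13 + 2*25) + 45)*61) = -115 + 159*(((-13 + 50) + 45)*61) = -115 + 159*((37 + 45)*61) = -115 + 159*(82*61) = -115 + 159*5002 = -115 + 795318 = 795203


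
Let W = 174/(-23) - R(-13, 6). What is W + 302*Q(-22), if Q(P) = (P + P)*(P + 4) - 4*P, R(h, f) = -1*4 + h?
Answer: 6112697/23 ≈ 2.6577e+5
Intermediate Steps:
R(h, f) = -4 + h
W = 217/23 (W = 174/(-23) - (-4 - 13) = 174*(-1/23) - 1*(-17) = -174/23 + 17 = 217/23 ≈ 9.4348)
Q(P) = -4*P + 2*P*(4 + P) (Q(P) = (2*P)*(4 + P) - 4*P = 2*P*(4 + P) - 4*P = -4*P + 2*P*(4 + P))
W + 302*Q(-22) = 217/23 + 302*(2*(-22)*(2 - 22)) = 217/23 + 302*(2*(-22)*(-20)) = 217/23 + 302*880 = 217/23 + 265760 = 6112697/23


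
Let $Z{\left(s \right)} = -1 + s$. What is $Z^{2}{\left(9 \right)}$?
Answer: $64$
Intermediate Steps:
$Z^{2}{\left(9 \right)} = \left(-1 + 9\right)^{2} = 8^{2} = 64$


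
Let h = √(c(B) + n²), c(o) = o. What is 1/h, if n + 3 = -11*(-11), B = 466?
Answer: √14390/14390 ≈ 0.0083362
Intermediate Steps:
n = 118 (n = -3 - 11*(-11) = -3 + 121 = 118)
h = √14390 (h = √(466 + 118²) = √(466 + 13924) = √14390 ≈ 119.96)
1/h = 1/(√14390) = √14390/14390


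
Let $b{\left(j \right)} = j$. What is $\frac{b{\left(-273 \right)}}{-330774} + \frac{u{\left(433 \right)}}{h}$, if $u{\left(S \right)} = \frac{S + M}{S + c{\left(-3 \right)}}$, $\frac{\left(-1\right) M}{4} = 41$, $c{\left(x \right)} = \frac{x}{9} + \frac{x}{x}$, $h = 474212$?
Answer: $\frac{28115705549}{34011826185748} \approx 0.00082664$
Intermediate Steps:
$c{\left(x \right)} = 1 + \frac{x}{9}$ ($c{\left(x \right)} = x \frac{1}{9} + 1 = \frac{x}{9} + 1 = 1 + \frac{x}{9}$)
$M = -164$ ($M = \left(-4\right) 41 = -164$)
$u{\left(S \right)} = \frac{-164 + S}{\frac{2}{3} + S}$ ($u{\left(S \right)} = \frac{S - 164}{S + \left(1 + \frac{1}{9} \left(-3\right)\right)} = \frac{-164 + S}{S + \left(1 - \frac{1}{3}\right)} = \frac{-164 + S}{S + \frac{2}{3}} = \frac{-164 + S}{\frac{2}{3} + S}$)
$\frac{b{\left(-273 \right)}}{-330774} + \frac{u{\left(433 \right)}}{h} = - \frac{273}{-330774} + \frac{3 \frac{1}{2 + 3 \cdot 433} \left(-164 + 433\right)}{474212} = \left(-273\right) \left(- \frac{1}{330774}\right) + 3 \frac{1}{2 + 1299} \cdot 269 \cdot \frac{1}{474212} = \frac{91}{110258} + 3 \cdot \frac{1}{1301} \cdot 269 \cdot \frac{1}{474212} = \frac{91}{110258} + \frac{807}{1301} \cdot \frac{1}{474212} = \frac{91}{110258} + \frac{807}{616949812} = \frac{28115705549}{34011826185748}$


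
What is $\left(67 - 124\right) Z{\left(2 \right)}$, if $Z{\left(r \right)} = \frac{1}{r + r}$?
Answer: $- \frac{57}{4} \approx -14.25$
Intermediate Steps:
$Z{\left(r \right)} = \frac{1}{2 r}$
$\left(67 - 124\right) Z{\left(2 \right)} = \left(67 - 124\right) \frac{1}{2 \cdot 2} = - 57 \cdot \frac{1}{2} \cdot \frac{1}{2} = \left(-57\right) \frac{1}{4} = - \frac{57}{4}$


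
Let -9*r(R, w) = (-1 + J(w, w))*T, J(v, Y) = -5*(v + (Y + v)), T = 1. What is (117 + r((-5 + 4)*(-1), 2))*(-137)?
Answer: -148508/9 ≈ -16501.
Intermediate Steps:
J(v, Y) = -10*v - 5*Y (J(v, Y) = -5*(Y + 2*v) = -10*v - 5*Y)
r(R, w) = ⅑ + 5*w/3 (r(R, w) = -(-1 + (-10*w - 5*w))/9 = -(-1 - 15*w)/9 = ⅑ + 5*w/3)
(117 + r((-5 + 4)*(-1), 2))*(-137) = (117 + (⅑ + (5/3)*2))*(-137) = (117 + (⅑ + 10/3))*(-137) = (117 + 31/9)*(-137) = (1084/9)*(-137) = -148508/9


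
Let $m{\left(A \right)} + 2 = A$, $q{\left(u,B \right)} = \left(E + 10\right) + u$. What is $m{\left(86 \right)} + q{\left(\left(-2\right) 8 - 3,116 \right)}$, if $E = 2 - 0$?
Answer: $77$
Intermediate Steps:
$E = 2$ ($E = 2 + 0 = 2$)
$q{\left(u,B \right)} = 12 + u$ ($q{\left(u,B \right)} = \left(2 + 10\right) + u = 12 + u$)
$m{\left(A \right)} = -2 + A$
$m{\left(86 \right)} + q{\left(\left(-2\right) 8 - 3,116 \right)} = \left(-2 + 86\right) + \left(12 - 19\right) = 84 + \left(12 - 19\right) = 84 - 7 = 77$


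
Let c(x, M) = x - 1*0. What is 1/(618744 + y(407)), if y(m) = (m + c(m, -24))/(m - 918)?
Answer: 511/316177370 ≈ 1.6162e-6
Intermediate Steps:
c(x, M) = x (c(x, M) = x + 0 = x)
y(m) = 2*m/(-918 + m) (y(m) = (m + m)/(m - 918) = (2*m)/(-918 + m) = 2*m/(-918 + m))
1/(618744 + y(407)) = 1/(618744 + 2*407/(-918 + 407)) = 1/(618744 + 2*407/(-511)) = 1/(618744 + 2*407*(-1/511)) = 1/(618744 - 814/511) = 1/(316177370/511) = 511/316177370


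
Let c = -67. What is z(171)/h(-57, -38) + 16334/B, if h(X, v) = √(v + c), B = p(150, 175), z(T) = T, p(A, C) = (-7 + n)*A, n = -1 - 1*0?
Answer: -8167/600 - 57*I*√105/35 ≈ -13.612 - 16.688*I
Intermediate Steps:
n = -1 (n = -1 + 0 = -1)
p(A, C) = -8*A (p(A, C) = (-7 - 1)*A = -8*A)
B = -1200 (B = -8*150 = -1200)
h(X, v) = √(-67 + v) (h(X, v) = √(v - 67) = √(-67 + v))
z(171)/h(-57, -38) + 16334/B = 171/(√(-67 - 38)) + 16334/(-1200) = 171/(√(-105)) + 16334*(-1/1200) = 171/((I*√105)) - 8167/600 = 171*(-I*√105/105) - 8167/600 = -57*I*√105/35 - 8167/600 = -8167/600 - 57*I*√105/35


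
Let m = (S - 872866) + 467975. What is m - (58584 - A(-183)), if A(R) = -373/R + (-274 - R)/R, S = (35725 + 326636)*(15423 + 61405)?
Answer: 5094538360703/183 ≈ 2.7839e+10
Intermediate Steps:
S = 27839470908 (S = 362361*76828 = 27839470908)
A(R) = -373/R + (-274 - R)/R
m = 27839066017 (m = (27839470908 - 872866) + 467975 = 27838598042 + 467975 = 27839066017)
m - (58584 - A(-183)) = 27839066017 - (58584 - (-647 - 1*(-183))/(-183)) = 27839066017 - (58584 - (-1)*(-647 + 183)/183) = 27839066017 - (58584 - (-1)*(-464)/183) = 27839066017 - (58584 - 1*464/183) = 27839066017 - (58584 - 464/183) = 27839066017 - 1*10720408/183 = 27839066017 - 10720408/183 = 5094538360703/183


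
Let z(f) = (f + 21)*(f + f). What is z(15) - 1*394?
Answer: 686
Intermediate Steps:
z(f) = 2*f*(21 + f) (z(f) = (21 + f)*(2*f) = 2*f*(21 + f))
z(15) - 1*394 = 2*15*(21 + 15) - 1*394 = 2*15*36 - 394 = 1080 - 394 = 686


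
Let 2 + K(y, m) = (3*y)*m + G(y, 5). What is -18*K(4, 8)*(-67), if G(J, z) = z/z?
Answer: 114570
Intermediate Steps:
G(J, z) = 1
K(y, m) = -1 + 3*m*y (K(y, m) = -2 + ((3*y)*m + 1) = -2 + (3*m*y + 1) = -2 + (1 + 3*m*y) = -1 + 3*m*y)
-18*K(4, 8)*(-67) = -18*(-1 + 3*8*4)*(-67) = -18*(-1 + 96)*(-67) = -18*95*(-67) = -1710*(-67) = 114570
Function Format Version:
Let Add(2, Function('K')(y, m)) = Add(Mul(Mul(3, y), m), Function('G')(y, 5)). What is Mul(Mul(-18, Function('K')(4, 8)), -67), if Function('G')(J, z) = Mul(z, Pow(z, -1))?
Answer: 114570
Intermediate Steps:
Function('G')(J, z) = 1
Function('K')(y, m) = Add(-1, Mul(3, m, y)) (Function('K')(y, m) = Add(-2, Add(Mul(Mul(3, y), m), 1)) = Add(-2, Add(Mul(3, m, y), 1)) = Add(-2, Add(1, Mul(3, m, y))) = Add(-1, Mul(3, m, y)))
Mul(Mul(-18, Function('K')(4, 8)), -67) = Mul(Mul(-18, Add(-1, Mul(3, 8, 4))), -67) = Mul(Mul(-18, Add(-1, 96)), -67) = Mul(Mul(-18, 95), -67) = Mul(-1710, -67) = 114570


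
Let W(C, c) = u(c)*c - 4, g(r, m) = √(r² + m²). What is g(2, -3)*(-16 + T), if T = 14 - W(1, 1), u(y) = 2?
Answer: 0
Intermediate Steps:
g(r, m) = √(m² + r²)
W(C, c) = -4 + 2*c (W(C, c) = 2*c - 4 = -4 + 2*c)
T = 16 (T = 14 - (-4 + 2*1) = 14 - (-4 + 2) = 14 - 1*(-2) = 14 + 2 = 16)
g(2, -3)*(-16 + T) = √((-3)² + 2²)*(-16 + 16) = √(9 + 4)*0 = √13*0 = 0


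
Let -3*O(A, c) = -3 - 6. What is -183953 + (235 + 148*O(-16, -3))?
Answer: -183274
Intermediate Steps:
O(A, c) = 3 (O(A, c) = -(-3 - 6)/3 = -⅓*(-9) = 3)
-183953 + (235 + 148*O(-16, -3)) = -183953 + (235 + 148*3) = -183953 + (235 + 444) = -183953 + 679 = -183274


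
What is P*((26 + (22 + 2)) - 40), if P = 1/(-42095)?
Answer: -2/8419 ≈ -0.00023756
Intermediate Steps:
P = -1/42095 ≈ -2.3756e-5
P*((26 + (22 + 2)) - 40) = -((26 + (22 + 2)) - 40)/42095 = -((26 + 24) - 40)/42095 = -(50 - 40)/42095 = -1/42095*10 = -2/8419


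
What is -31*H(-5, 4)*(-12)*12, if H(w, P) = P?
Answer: 17856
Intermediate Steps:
-31*H(-5, 4)*(-12)*12 = -31*4*(-12)*12 = -(-1488)*12 = -31*(-576) = 17856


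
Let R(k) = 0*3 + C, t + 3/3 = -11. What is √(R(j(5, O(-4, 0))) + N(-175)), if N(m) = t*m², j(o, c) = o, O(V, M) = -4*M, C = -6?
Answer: 3*I*√40834 ≈ 606.22*I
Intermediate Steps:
t = -12 (t = -1 - 11 = -12)
R(k) = -6 (R(k) = 0*3 - 6 = 0 - 6 = -6)
N(m) = -12*m²
√(R(j(5, O(-4, 0))) + N(-175)) = √(-6 - 12*(-175)²) = √(-6 - 12*30625) = √(-6 - 367500) = √(-367506) = 3*I*√40834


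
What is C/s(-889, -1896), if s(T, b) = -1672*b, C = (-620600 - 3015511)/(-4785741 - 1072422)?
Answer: 1212037/6190344274752 ≈ 1.9579e-7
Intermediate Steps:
C = 1212037/1952721 (C = -3636111/(-5858163) = -3636111*(-1/5858163) = 1212037/1952721 ≈ 0.62069)
C/s(-889, -1896) = 1212037/(1952721*((-1672*(-1896)))) = (1212037/1952721)/3170112 = (1212037/1952721)*(1/3170112) = 1212037/6190344274752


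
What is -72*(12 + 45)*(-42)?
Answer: 172368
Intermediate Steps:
-72*(12 + 45)*(-42) = -4104*(-42) = -72*(-2394) = 172368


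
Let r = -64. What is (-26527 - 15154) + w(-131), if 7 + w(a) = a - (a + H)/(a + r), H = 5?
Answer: -2718277/65 ≈ -41820.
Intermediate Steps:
w(a) = -7 + a - (5 + a)/(-64 + a) (w(a) = -7 + (a - (a + 5)/(a - 64)) = -7 + (a - (5 + a)/(-64 + a)) = -7 + a - (5 + a)/(-64 + a))
(-26527 - 15154) + w(-131) = (-26527 - 15154) + (443 + (-131)² - 72*(-131))/(-64 - 131) = -41681 + (443 + 17161 + 9432)/(-195) = -41681 - 1/195*27036 = -41681 - 9012/65 = -2718277/65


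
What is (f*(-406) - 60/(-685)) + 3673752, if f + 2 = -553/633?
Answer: 318692631206/86721 ≈ 3.6749e+6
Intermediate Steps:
f = -1819/633 (f = -2 - 553/633 = -1819/633 ≈ -2.8736)
(f*(-406) - 60/(-685)) + 3673752 = (-1819/633*(-406) - 60/(-685)) + 3673752 = (738514/633 - 60*(-1/685)) + 3673752 = (738514/633 + 12/137) + 3673752 = 101184014/86721 + 3673752 = 318692631206/86721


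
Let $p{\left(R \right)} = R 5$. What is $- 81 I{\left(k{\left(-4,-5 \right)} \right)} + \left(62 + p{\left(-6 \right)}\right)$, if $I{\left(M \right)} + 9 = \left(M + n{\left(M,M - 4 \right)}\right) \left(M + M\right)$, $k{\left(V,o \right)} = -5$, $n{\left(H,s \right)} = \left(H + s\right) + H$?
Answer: $-18679$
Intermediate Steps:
$n{\left(H,s \right)} = s + 2 H$
$p{\left(R \right)} = 5 R$
$I{\left(M \right)} = -9 + 2 M \left(-4 + 4 M\right)$ ($I{\left(M \right)} = -9 + \left(M + \left(\left(M - 4\right) + 2 M\right)\right) \left(M + M\right) = -9 + \left(M + \left(\left(M - 4\right) + 2 M\right)\right) 2 M = -9 + \left(M + \left(\left(-4 + M\right) + 2 M\right)\right) 2 M = -9 + \left(M + \left(-4 + 3 M\right)\right) 2 M = -9 + \left(-4 + 4 M\right) 2 M = -9 + 2 M \left(-4 + 4 M\right)$)
$- 81 I{\left(k{\left(-4,-5 \right)} \right)} + \left(62 + p{\left(-6 \right)}\right) = - 81 \left(-9 - -40 + 8 \left(-5\right)^{2}\right) + \left(62 + 5 \left(-6\right)\right) = - 81 \left(-9 + 40 + 8 \cdot 25\right) + \left(62 - 30\right) = - 81 \left(-9 + 40 + 200\right) + 32 = \left(-81\right) 231 + 32 = -18711 + 32 = -18679$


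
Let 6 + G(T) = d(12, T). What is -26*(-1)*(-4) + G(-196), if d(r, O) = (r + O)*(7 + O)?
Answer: 34666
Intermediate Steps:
d(r, O) = (7 + O)*(O + r) (d(r, O) = (O + r)*(7 + O) = (7 + O)*(O + r))
G(T) = 78 + T² + 19*T (G(T) = -6 + (T² + 7*T + 7*12 + T*12) = -6 + (T² + 7*T + 84 + 12*T) = -6 + (84 + T² + 19*T) = 78 + T² + 19*T)
-26*(-1)*(-4) + G(-196) = -26*(-1)*(-4) + (78 + (-196)² + 19*(-196)) = 26*(-4) + (78 + 38416 - 3724) = -104 + 34770 = 34666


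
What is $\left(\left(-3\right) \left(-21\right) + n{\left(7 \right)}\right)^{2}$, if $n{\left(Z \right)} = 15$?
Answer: $6084$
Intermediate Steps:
$\left(\left(-3\right) \left(-21\right) + n{\left(7 \right)}\right)^{2} = \left(\left(-3\right) \left(-21\right) + 15\right)^{2} = \left(63 + 15\right)^{2} = 78^{2} = 6084$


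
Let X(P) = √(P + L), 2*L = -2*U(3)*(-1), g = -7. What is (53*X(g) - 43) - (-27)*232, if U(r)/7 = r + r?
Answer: 6221 + 53*√35 ≈ 6534.6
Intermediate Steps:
U(r) = 14*r (U(r) = 7*(r + r) = 7*(2*r) = 14*r)
L = 42 (L = (-28*3*(-1))/2 = (-2*42*(-1))/2 = (-84*(-1))/2 = (½)*84 = 42)
X(P) = √(42 + P) (X(P) = √(P + 42) = √(42 + P))
(53*X(g) - 43) - (-27)*232 = (53*√(42 - 7) - 43) - (-27)*232 = (53*√35 - 43) - 1*(-6264) = (-43 + 53*√35) + 6264 = 6221 + 53*√35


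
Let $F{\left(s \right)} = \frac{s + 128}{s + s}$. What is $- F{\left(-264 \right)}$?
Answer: $- \frac{17}{66} \approx -0.25758$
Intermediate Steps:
$F{\left(s \right)} = \frac{128 + s}{2 s}$
$- F{\left(-264 \right)} = - \frac{128 - 264}{2 \left(-264\right)} = - \frac{\left(-1\right) \left(-136\right)}{2 \cdot 264} = \left(-1\right) \frac{17}{66} = - \frac{17}{66}$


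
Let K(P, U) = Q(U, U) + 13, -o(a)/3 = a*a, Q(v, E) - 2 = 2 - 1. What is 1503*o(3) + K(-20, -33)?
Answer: -40565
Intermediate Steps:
Q(v, E) = 3 (Q(v, E) = 2 + (2 - 1) = 2 + 1 = 3)
o(a) = -3*a² (o(a) = -3*a*a = -3*a²)
K(P, U) = 16 (K(P, U) = 3 + 13 = 16)
1503*o(3) + K(-20, -33) = 1503*(-3*3²) + 16 = 1503*(-3*9) + 16 = 1503*(-27) + 16 = -40581 + 16 = -40565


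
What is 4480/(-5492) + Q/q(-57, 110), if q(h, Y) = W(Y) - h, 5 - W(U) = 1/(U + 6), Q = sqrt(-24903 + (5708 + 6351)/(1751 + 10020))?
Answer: -1120/1373 + 116*I*sqrt(3450329103734)/84645261 ≈ -0.81573 + 2.5456*I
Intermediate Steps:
Q = I*sqrt(3450329103734)/11771 (Q = sqrt(-24903 + 12059/11771) = sqrt(-293121154/11771) = I*sqrt(3450329103734)/11771 ≈ 157.8*I)
W(U) = 5 - 1/(6 + U) (W(U) = 5 - 1/(U + 6) = 5 - 1/(6 + U))
q(h, Y) = -h + (29 + 5*Y)/(6 + Y) (q(h, Y) = (29 + 5*Y)/(6 + Y) - h = -h + (29 + 5*Y)/(6 + Y))
4480/(-5492) + Q/q(-57, 110) = 4480/(-5492) + (I*sqrt(3450329103734)/11771)/(((29 + 5*110 - 1*(-57)*(6 + 110))/(6 + 110))) = 4480*(-1/5492) + (I*sqrt(3450329103734)/11771)/(((29 + 550 - 1*(-57)*116)/116)) = -1120/1373 + (I*sqrt(3450329103734)/11771)/(((29 + 550 + 6612)/116)) = -1120/1373 + (I*sqrt(3450329103734)/11771)/(((1/116)*7191)) = -1120/1373 + (I*sqrt(3450329103734)/11771)/(7191/116) = -1120/1373 + (I*sqrt(3450329103734)/11771)*(116/7191) = -1120/1373 + 116*I*sqrt(3450329103734)/84645261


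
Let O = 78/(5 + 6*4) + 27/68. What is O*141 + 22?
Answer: 901651/1972 ≈ 457.23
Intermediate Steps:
O = 6087/1972 (O = 78/(5 + 24) + 27*(1/68) = 78/29 + 27/68 = 6087/1972 ≈ 3.0867)
O*141 + 22 = (6087/1972)*141 + 22 = 858267/1972 + 22 = 901651/1972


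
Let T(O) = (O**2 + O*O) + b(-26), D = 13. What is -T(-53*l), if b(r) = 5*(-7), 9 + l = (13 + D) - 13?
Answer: -89853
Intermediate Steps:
l = 4 (l = -9 + ((13 + 13) - 13) = -9 + (26 - 13) = -9 + 13 = 4)
b(r) = -35
T(O) = -35 + 2*O**2 (T(O) = (O**2 + O*O) - 35 = (O**2 + O**2) - 35 = 2*O**2 - 35 = -35 + 2*O**2)
-T(-53*l) = -(-35 + 2*(-53*4)**2) = -(-35 + 2*(-212)**2) = -(-35 + 2*44944) = -(-35 + 89888) = -1*89853 = -89853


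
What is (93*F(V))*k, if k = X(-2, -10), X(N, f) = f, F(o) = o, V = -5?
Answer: 4650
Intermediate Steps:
k = -10
(93*F(V))*k = (93*(-5))*(-10) = -465*(-10) = 4650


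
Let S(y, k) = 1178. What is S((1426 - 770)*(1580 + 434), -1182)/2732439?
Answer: 1178/2732439 ≈ 0.00043112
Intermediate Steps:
S((1426 - 770)*(1580 + 434), -1182)/2732439 = 1178/2732439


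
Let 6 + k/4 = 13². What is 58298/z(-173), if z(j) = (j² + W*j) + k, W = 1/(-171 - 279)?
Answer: 26234100/13761623 ≈ 1.9063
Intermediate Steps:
W = -1/450 (W = 1/(-450) = -1/450 ≈ -0.0022222)
k = 652 (k = -24 + 4*13² = -24 + 4*169 = -24 + 676 = 652)
z(j) = 652 + j² - j/450 (z(j) = (j² - j/450) + 652 = 652 + j² - j/450)
58298/z(-173) = 58298/(652 + (-173)² - 1/450*(-173)) = 58298/(652 + 29929 + 173/450) = 58298/(13761623/450) = 58298*(450/13761623) = 26234100/13761623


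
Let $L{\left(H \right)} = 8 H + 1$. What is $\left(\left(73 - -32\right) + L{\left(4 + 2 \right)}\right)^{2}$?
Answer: $23716$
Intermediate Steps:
$L{\left(H \right)} = 1 + 8 H$
$\left(\left(73 - -32\right) + L{\left(4 + 2 \right)}\right)^{2} = \left(\left(73 - -32\right) + \left(1 + 8 \left(4 + 2\right)\right)\right)^{2} = \left(\left(73 + 32\right) + \left(1 + 8 \cdot 6\right)\right)^{2} = \left(105 + \left(1 + 48\right)\right)^{2} = \left(105 + 49\right)^{2} = 154^{2} = 23716$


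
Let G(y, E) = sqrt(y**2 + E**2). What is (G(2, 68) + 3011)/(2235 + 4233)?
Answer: 3011/6468 + sqrt(1157)/3234 ≈ 0.47604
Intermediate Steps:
G(y, E) = sqrt(E**2 + y**2)
(G(2, 68) + 3011)/(2235 + 4233) = (sqrt(68**2 + 2**2) + 3011)/(2235 + 4233) = (sqrt(4624 + 4) + 3011)/6468 = (sqrt(4628) + 3011)*(1/6468) = (2*sqrt(1157) + 3011)*(1/6468) = (3011 + 2*sqrt(1157))*(1/6468) = 3011/6468 + sqrt(1157)/3234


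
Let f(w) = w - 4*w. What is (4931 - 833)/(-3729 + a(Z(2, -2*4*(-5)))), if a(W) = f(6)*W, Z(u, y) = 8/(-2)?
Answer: -1366/1219 ≈ -1.1206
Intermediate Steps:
Z(u, y) = -4 (Z(u, y) = 8*(-½) = -4)
f(w) = -3*w
a(W) = -18*W (a(W) = (-3*6)*W = -18*W)
(4931 - 833)/(-3729 + a(Z(2, -2*4*(-5)))) = (4931 - 833)/(-3729 - 18*(-4)) = 4098/(-3729 + 72) = 4098/(-3657) = 4098*(-1/3657) = -1366/1219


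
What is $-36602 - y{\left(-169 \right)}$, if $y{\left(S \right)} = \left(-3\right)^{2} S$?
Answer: $-35081$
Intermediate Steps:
$y{\left(S \right)} = 9 S$
$-36602 - y{\left(-169 \right)} = -36602 - 9 \left(-169\right) = -36602 - -1521 = -36602 + 1521 = -35081$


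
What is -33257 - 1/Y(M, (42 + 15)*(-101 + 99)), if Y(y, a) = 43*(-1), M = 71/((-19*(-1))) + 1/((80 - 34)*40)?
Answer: -1430050/43 ≈ -33257.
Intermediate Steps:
M = 130659/34960 (M = 71/19 + (1/40)/46 = 71*(1/19) + (1/46)*(1/40) = 71/19 + 1/1840 = 130659/34960 ≈ 3.7374)
Y(y, a) = -43
-33257 - 1/Y(M, (42 + 15)*(-101 + 99)) = -33257 - 1/(-43) = -33257 - 1*(-1/43) = -33257 + 1/43 = -1430050/43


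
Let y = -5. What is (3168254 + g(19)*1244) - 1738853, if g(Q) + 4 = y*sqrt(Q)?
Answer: 1424425 - 6220*sqrt(19) ≈ 1.3973e+6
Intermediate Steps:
g(Q) = -4 - 5*sqrt(Q)
(3168254 + g(19)*1244) - 1738853 = (3168254 + (-4 - 5*sqrt(19))*1244) - 1738853 = (3168254 + (-4976 - 6220*sqrt(19))) - 1738853 = (3163278 - 6220*sqrt(19)) - 1738853 = 1424425 - 6220*sqrt(19)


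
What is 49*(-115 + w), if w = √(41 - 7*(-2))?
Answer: -5635 + 49*√55 ≈ -5271.6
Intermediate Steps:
w = √55 (w = √(41 + 14) = √55 ≈ 7.4162)
49*(-115 + w) = 49*(-115 + √55) = -5635 + 49*√55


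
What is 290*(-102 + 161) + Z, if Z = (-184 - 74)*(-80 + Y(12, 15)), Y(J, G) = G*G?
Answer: -20300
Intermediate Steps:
Y(J, G) = G²
Z = -37410 (Z = (-184 - 74)*(-80 + 15²) = -258*(-80 + 225) = -258*145 = -37410)
290*(-102 + 161) + Z = 290*(-102 + 161) - 37410 = 290*59 - 37410 = 17110 - 37410 = -20300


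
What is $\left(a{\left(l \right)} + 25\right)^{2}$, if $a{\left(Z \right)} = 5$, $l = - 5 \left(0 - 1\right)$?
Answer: $900$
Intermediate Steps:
$l = 5$ ($l = \left(-5\right) \left(-1\right) = 5$)
$\left(a{\left(l \right)} + 25\right)^{2} = \left(5 + 25\right)^{2} = 30^{2} = 900$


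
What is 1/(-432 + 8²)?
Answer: -1/368 ≈ -0.0027174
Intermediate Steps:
1/(-432 + 8²) = 1/(-432 + 64) = 1/(-368) = -1/368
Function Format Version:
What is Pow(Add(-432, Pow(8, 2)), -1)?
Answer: Rational(-1, 368) ≈ -0.0027174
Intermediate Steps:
Pow(Add(-432, Pow(8, 2)), -1) = Pow(Add(-432, 64), -1) = Pow(-368, -1) = Rational(-1, 368)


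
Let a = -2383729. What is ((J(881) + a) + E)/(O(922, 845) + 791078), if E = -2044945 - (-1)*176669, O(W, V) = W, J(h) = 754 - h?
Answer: -1063033/198000 ≈ -5.3689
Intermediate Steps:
E = -1868276 (E = -2044945 - 1*(-176669) = -2044945 + 176669 = -1868276)
((J(881) + a) + E)/(O(922, 845) + 791078) = (((754 - 1*881) - 2383729) - 1868276)/(922 + 791078) = (((754 - 881) - 2383729) - 1868276)/792000 = ((-127 - 2383729) - 1868276)*(1/792000) = (-2383856 - 1868276)*(1/792000) = -4252132*1/792000 = -1063033/198000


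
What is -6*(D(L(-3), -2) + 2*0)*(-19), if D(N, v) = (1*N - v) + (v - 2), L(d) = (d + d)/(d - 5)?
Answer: -285/2 ≈ -142.50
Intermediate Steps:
L(d) = 2*d/(-5 + d) (L(d) = (2*d)/(-5 + d) = 2*d/(-5 + d))
D(N, v) = -2 + N (D(N, v) = (N - v) + (-2 + v) = -2 + N)
-6*(D(L(-3), -2) + 2*0)*(-19) = -6*((-2 + 2*(-3)/(-5 - 3)) + 2*0)*(-19) = -6*((-2 + 2*(-3)/(-8)) + 0)*(-19) = -6*((-2 + 2*(-3)*(-1/8)) + 0)*(-19) = -6*((-2 + 3/4) + 0)*(-19) = -6*(-5/4 + 0)*(-19) = -6*(-5/4)*(-19) = (15/2)*(-19) = -285/2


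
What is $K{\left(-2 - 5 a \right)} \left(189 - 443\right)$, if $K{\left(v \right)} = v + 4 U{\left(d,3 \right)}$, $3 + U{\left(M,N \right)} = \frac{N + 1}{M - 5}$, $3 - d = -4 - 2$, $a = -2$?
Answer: $0$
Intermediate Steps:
$d = 9$ ($d = 3 - \left(-4 - 2\right) = 3 - -6 = 3 + 6 = 9$)
$U{\left(M,N \right)} = -3 + \frac{1 + N}{-5 + M}$ ($U{\left(M,N \right)} = -3 + \frac{N + 1}{M - 5} = -3 + \frac{1 + N}{-5 + M}$)
$K{\left(v \right)} = -8 + v$ ($K{\left(v \right)} = v + 4 \frac{16 + 3 - 27}{-5 + 9} = v + 4 \frac{16 + 3 - 27}{4} = v + 4 \cdot \frac{1}{4} \left(-8\right) = v + 4 \left(-2\right) = v - 8 = -8 + v$)
$K{\left(-2 - 5 a \right)} \left(189 - 443\right) = \left(-8 - -8\right) \left(189 - 443\right) = \left(-8 + \left(-2 + 10\right)\right) \left(-254\right) = \left(-8 + 8\right) \left(-254\right) = 0 \left(-254\right) = 0$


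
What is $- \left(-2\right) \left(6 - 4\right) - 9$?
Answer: $-5$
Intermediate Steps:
$- \left(-2\right) \left(6 - 4\right) - 9 = - \left(-2\right) 2 - 9 = \left(-1\right) \left(-4\right) - 9 = 4 - 9 = -5$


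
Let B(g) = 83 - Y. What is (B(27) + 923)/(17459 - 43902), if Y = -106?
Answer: -1112/26443 ≈ -0.042053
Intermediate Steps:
B(g) = 189 (B(g) = 83 - 1*(-106) = 83 + 106 = 189)
(B(27) + 923)/(17459 - 43902) = (189 + 923)/(17459 - 43902) = 1112/(-26443) = 1112*(-1/26443) = -1112/26443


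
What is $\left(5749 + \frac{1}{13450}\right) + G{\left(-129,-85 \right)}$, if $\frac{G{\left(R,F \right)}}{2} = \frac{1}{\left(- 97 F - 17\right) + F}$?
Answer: $\frac{629649774193}{109523350} \approx 5749.0$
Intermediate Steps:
$G{\left(R,F \right)} = \frac{2}{-17 - 96 F}$ ($G{\left(R,F \right)} = \frac{2}{\left(- 97 F - 17\right) + F} = \frac{2}{\left(-17 - 97 F\right) + F} = \frac{2}{-17 - 96 F}$)
$\left(5749 + \frac{1}{13450}\right) + G{\left(-129,-85 \right)} = \left(5749 + \frac{1}{13450}\right) - \frac{2}{17 + 96 \left(-85\right)} = \left(5749 + \frac{1}{13450}\right) - \frac{2}{17 - 8160} = \frac{77324051}{13450} - \frac{2}{-8143} = \frac{77324051}{13450} - - \frac{2}{8143} = \frac{77324051}{13450} + \frac{2}{8143} = \frac{629649774193}{109523350}$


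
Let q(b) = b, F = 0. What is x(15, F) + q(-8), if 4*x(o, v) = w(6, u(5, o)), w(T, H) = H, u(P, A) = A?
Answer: -17/4 ≈ -4.2500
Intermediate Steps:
x(o, v) = o/4
x(15, F) + q(-8) = (¼)*15 - 8 = 15/4 - 8 = -17/4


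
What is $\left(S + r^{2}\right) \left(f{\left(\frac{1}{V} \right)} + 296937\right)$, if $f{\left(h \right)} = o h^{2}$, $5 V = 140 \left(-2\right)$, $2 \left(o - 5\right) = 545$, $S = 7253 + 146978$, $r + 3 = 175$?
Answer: $\frac{342335111053485}{6272} \approx 5.4581 \cdot 10^{10}$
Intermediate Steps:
$r = 172$ ($r = -3 + 175 = 172$)
$S = 154231$
$o = \frac{555}{2}$ ($o = 5 + \frac{1}{2} \cdot 545 = 5 + \frac{545}{2} = \frac{555}{2} \approx 277.5$)
$V = -56$ ($V = \frac{140 \left(-2\right)}{5} = \frac{1}{5} \left(-280\right) = -56$)
$f{\left(h \right)} = \frac{555 h^{2}}{2}$
$\left(S + r^{2}\right) \left(f{\left(\frac{1}{V} \right)} + 296937\right) = \left(154231 + 172^{2}\right) \left(\frac{555 \left(\frac{1}{-56}\right)^{2}}{2} + 296937\right) = \left(154231 + 29584\right) \left(\frac{555 \left(- \frac{1}{56}\right)^{2}}{2} + 296937\right) = 183815 \left(\frac{555}{2} \cdot \frac{1}{3136} + 296937\right) = 183815 \left(\frac{555}{6272} + 296937\right) = 183815 \cdot \frac{1862389419}{6272} = \frac{342335111053485}{6272}$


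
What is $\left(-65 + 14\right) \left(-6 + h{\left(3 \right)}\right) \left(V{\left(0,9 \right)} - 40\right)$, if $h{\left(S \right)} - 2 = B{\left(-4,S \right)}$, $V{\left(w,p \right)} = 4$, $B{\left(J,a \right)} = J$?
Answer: $-14688$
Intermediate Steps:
$h{\left(S \right)} = -2$ ($h{\left(S \right)} = 2 - 4 = -2$)
$\left(-65 + 14\right) \left(-6 + h{\left(3 \right)}\right) \left(V{\left(0,9 \right)} - 40\right) = \left(-65 + 14\right) \left(-6 - 2\right) \left(4 - 40\right) = \left(-51\right) \left(-8\right) \left(-36\right) = 408 \left(-36\right) = -14688$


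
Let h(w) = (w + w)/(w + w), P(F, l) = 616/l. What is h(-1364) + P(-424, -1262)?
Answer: 323/631 ≈ 0.51189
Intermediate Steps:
h(w) = 1 (h(w) = (2*w)/((2*w)) = (2*w)*(1/(2*w)) = 1)
h(-1364) + P(-424, -1262) = 1 + 616/(-1262) = 1 + 616*(-1/1262) = 1 - 308/631 = 323/631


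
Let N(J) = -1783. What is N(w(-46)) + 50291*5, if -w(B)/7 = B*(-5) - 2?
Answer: 249672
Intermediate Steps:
w(B) = 14 + 35*B (w(B) = -7*(B*(-5) - 2) = -7*(-5*B - 2) = -7*(-2 - 5*B) = 14 + 35*B)
N(w(-46)) + 50291*5 = -1783 + 50291*5 = -1783 + 251455 = 249672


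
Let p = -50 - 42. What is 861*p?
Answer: -79212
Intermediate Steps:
p = -92
861*p = 861*(-92) = -79212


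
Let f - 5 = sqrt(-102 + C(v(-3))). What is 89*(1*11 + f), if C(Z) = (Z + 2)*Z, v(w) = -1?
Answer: 1424 + 89*I*sqrt(103) ≈ 1424.0 + 903.25*I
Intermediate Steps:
C(Z) = Z*(2 + Z) (C(Z) = (2 + Z)*Z = Z*(2 + Z))
f = 5 + I*sqrt(103) (f = 5 + sqrt(-102 - (2 - 1)) = 5 + sqrt(-102 - 1*1) = 5 + sqrt(-102 - 1) = 5 + sqrt(-103) = 5 + I*sqrt(103) ≈ 5.0 + 10.149*I)
89*(1*11 + f) = 89*(1*11 + (5 + I*sqrt(103))) = 89*(11 + (5 + I*sqrt(103))) = 89*(16 + I*sqrt(103)) = 1424 + 89*I*sqrt(103)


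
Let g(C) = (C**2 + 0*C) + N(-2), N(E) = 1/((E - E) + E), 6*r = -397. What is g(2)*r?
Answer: -2779/12 ≈ -231.58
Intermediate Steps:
r = -397/6 (r = (1/6)*(-397) = -397/6 ≈ -66.167)
N(E) = 1/E (N(E) = 1/(0 + E) = 1/E)
g(C) = -1/2 + C**2 (g(C) = (C**2 + 0*C) + 1/(-2) = (C**2 + 0) - 1/2 = C**2 - 1/2 = -1/2 + C**2)
g(2)*r = (-1/2 + 2**2)*(-397/6) = (-1/2 + 4)*(-397/6) = (7/2)*(-397/6) = -2779/12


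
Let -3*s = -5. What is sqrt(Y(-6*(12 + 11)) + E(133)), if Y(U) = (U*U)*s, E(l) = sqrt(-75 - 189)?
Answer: sqrt(31740 + 2*I*sqrt(66)) ≈ 178.16 + 0.0456*I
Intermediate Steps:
s = 5/3 (s = -1/3*(-5) = 5/3 ≈ 1.6667)
E(l) = 2*I*sqrt(66) (E(l) = sqrt(-264) = 2*I*sqrt(66))
Y(U) = 5*U**2/3 (Y(U) = (U*U)*(5/3) = U**2*(5/3) = 5*U**2/3)
sqrt(Y(-6*(12 + 11)) + E(133)) = sqrt(5*(-6*(12 + 11))**2/3 + 2*I*sqrt(66)) = sqrt(5*(-6*23)**2/3 + 2*I*sqrt(66)) = sqrt((5/3)*(-138)**2 + 2*I*sqrt(66)) = sqrt((5/3)*19044 + 2*I*sqrt(66)) = sqrt(31740 + 2*I*sqrt(66))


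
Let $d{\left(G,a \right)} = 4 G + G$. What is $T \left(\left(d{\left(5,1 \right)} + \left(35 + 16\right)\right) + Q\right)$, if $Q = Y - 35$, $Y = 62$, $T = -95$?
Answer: $-9785$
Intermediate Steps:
$d{\left(G,a \right)} = 5 G$
$Q = 27$ ($Q = 62 - 35 = 27$)
$T \left(\left(d{\left(5,1 \right)} + \left(35 + 16\right)\right) + Q\right) = - 95 \left(\left(5 \cdot 5 + \left(35 + 16\right)\right) + 27\right) = - 95 \left(\left(25 + 51\right) + 27\right) = - 95 \left(76 + 27\right) = \left(-95\right) 103 = -9785$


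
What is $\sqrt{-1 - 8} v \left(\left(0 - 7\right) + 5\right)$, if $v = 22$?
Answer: $- 132 i \approx - 132.0 i$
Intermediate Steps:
$\sqrt{-1 - 8} v \left(\left(0 - 7\right) + 5\right) = \sqrt{-1 - 8} \cdot 22 \left(\left(0 - 7\right) + 5\right) = \sqrt{-9} \cdot 22 \left(-7 + 5\right) = 3 i 22 \left(-2\right) = 66 i \left(-2\right) = - 132 i$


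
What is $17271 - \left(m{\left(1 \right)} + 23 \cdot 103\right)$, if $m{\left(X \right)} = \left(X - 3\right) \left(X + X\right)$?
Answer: $14906$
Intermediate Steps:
$m{\left(X \right)} = 2 X \left(-3 + X\right)$ ($m{\left(X \right)} = \left(-3 + X\right) 2 X = 2 X \left(-3 + X\right)$)
$17271 - \left(m{\left(1 \right)} + 23 \cdot 103\right) = 17271 - \left(2 \cdot 1 \left(-3 + 1\right) + 23 \cdot 103\right) = 17271 - \left(2 \cdot 1 \left(-2\right) + 2369\right) = 17271 - \left(-4 + 2369\right) = 17271 - 2365 = 14906$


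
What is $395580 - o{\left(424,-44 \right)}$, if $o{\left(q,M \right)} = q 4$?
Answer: $393884$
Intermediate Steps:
$o{\left(q,M \right)} = 4 q$
$395580 - o{\left(424,-44 \right)} = 395580 - 4 \cdot 424 = 395580 - 1696 = 393884$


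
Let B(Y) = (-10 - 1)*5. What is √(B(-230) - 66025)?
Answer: 4*I*√4130 ≈ 257.06*I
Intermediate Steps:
B(Y) = -55 (B(Y) = -11*5 = -55)
√(B(-230) - 66025) = √(-55 - 66025) = √(-66080) = 4*I*√4130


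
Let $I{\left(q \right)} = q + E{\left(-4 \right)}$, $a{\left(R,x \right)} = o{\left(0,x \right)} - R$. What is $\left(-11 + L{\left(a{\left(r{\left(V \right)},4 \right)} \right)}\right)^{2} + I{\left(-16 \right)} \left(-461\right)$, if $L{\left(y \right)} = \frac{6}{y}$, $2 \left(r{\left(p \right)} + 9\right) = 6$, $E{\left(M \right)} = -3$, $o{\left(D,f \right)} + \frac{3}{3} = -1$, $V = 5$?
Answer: $\frac{35397}{4} \approx 8849.3$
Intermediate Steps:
$o{\left(D,f \right)} = -2$ ($o{\left(D,f \right)} = -1 - 1 = -2$)
$r{\left(p \right)} = -6$ ($r{\left(p \right)} = -9 + \frac{1}{2} \cdot 6 = -9 + 3 = -6$)
$a{\left(R,x \right)} = -2 - R$
$I{\left(q \right)} = -3 + q$ ($I{\left(q \right)} = q - 3 = -3 + q$)
$\left(-11 + L{\left(a{\left(r{\left(V \right)},4 \right)} \right)}\right)^{2} + I{\left(-16 \right)} \left(-461\right) = \left(-11 + \frac{6}{-2 - -6}\right)^{2} + \left(-3 - 16\right) \left(-461\right) = \left(-11 + \frac{6}{-2 + 6}\right)^{2} - -8759 = \left(-11 + \frac{6}{4}\right)^{2} + 8759 = \left(-11 + 6 \cdot \frac{1}{4}\right)^{2} + 8759 = \left(-11 + \frac{3}{2}\right)^{2} + 8759 = \left(- \frac{19}{2}\right)^{2} + 8759 = \frac{361}{4} + 8759 = \frac{35397}{4}$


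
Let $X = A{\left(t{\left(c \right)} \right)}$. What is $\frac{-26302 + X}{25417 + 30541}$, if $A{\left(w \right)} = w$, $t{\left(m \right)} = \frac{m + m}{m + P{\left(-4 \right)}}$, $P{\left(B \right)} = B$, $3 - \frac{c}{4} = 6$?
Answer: $- \frac{52601}{111916} \approx -0.47$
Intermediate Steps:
$c = -12$ ($c = 12 - 24 = -12$)
$t{\left(m \right)} = \frac{2 m}{-4 + m}$ ($t{\left(m \right)} = \frac{m + m}{m - 4} = \frac{2 m}{-4 + m}$)
$X = \frac{3}{2}$ ($X = 2 \left(-12\right) \frac{1}{-4 - 12} = 2 \left(-12\right) \frac{1}{-16} = 2 \left(-12\right) \left(- \frac{1}{16}\right) = \frac{3}{2} \approx 1.5$)
$\frac{-26302 + X}{25417 + 30541} = \frac{-26302 + \frac{3}{2}}{25417 + 30541} = - \frac{52601}{2 \cdot 55958} = \left(- \frac{52601}{2}\right) \frac{1}{55958} = - \frac{52601}{111916}$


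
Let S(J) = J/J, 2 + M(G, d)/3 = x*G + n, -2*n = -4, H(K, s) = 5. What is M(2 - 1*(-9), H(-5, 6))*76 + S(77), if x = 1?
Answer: 2509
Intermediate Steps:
n = 2 (n = -½*(-4) = 2)
M(G, d) = 3*G (M(G, d) = -6 + 3*(1*G + 2) = -6 + 3*(G + 2) = -6 + 3*(2 + G) = -6 + (6 + 3*G) = 3*G)
S(J) = 1
M(2 - 1*(-9), H(-5, 6))*76 + S(77) = (3*(2 - 1*(-9)))*76 + 1 = (3*(2 + 9))*76 + 1 = (3*11)*76 + 1 = 33*76 + 1 = 2508 + 1 = 2509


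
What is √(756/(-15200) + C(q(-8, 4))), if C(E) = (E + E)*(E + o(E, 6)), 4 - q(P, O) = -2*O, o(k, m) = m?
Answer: 3*√6930402/380 ≈ 20.783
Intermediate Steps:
q(P, O) = 4 + 2*O (q(P, O) = 4 - (-2)*O = 4 + 2*O)
C(E) = 2*E*(6 + E) (C(E) = (E + E)*(E + 6) = (2*E)*(6 + E) = 2*E*(6 + E))
√(756/(-15200) + C(q(-8, 4))) = √(756/(-15200) + 2*(4 + 2*4)*(6 + (4 + 2*4))) = √(756*(-1/15200) + 2*(4 + 8)*(6 + (4 + 8))) = √(-189/3800 + 2*12*(6 + 12)) = √(-189/3800 + 2*12*18) = √(-189/3800 + 432) = √(1641411/3800) = 3*√6930402/380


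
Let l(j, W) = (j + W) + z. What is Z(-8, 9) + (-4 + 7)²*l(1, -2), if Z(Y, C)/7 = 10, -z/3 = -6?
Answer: 223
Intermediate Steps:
z = 18 (z = -3*(-6) = 18)
Z(Y, C) = 70 (Z(Y, C) = 7*10 = 70)
l(j, W) = 18 + W + j (l(j, W) = (j + W) + 18 = (W + j) + 18 = 18 + W + j)
Z(-8, 9) + (-4 + 7)²*l(1, -2) = 70 + (-4 + 7)²*(18 - 2 + 1) = 70 + 3²*17 = 70 + 9*17 = 70 + 153 = 223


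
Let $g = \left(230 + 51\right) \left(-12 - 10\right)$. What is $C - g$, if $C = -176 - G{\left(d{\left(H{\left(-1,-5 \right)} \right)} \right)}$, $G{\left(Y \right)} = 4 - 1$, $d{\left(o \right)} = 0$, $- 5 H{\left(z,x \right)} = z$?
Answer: $6003$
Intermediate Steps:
$H{\left(z,x \right)} = - \frac{z}{5}$
$G{\left(Y \right)} = 3$ ($G{\left(Y \right)} = 4 - 1 = 3$)
$g = -6182$ ($g = 281 \left(-22\right) = -6182$)
$C = -179$ ($C = -176 - 3 = -179$)
$C - g = -179 - -6182 = -179 + 6182 = 6003$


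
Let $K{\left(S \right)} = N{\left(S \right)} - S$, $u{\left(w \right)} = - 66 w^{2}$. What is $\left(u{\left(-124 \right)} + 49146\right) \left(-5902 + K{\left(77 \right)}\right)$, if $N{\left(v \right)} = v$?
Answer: $5699384340$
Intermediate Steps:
$K{\left(S \right)} = 0$ ($K{\left(S \right)} = S - S = 0$)
$\left(u{\left(-124 \right)} + 49146\right) \left(-5902 + K{\left(77 \right)}\right) = \left(- 66 \left(-124\right)^{2} + 49146\right) \left(-5902 + 0\right) = \left(\left(-66\right) 15376 + 49146\right) \left(-5902\right) = \left(-1014816 + 49146\right) \left(-5902\right) = \left(-965670\right) \left(-5902\right) = 5699384340$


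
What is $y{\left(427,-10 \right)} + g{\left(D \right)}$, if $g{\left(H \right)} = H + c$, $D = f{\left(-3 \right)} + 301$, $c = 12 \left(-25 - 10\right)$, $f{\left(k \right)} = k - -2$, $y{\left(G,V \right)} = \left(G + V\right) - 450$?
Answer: $-153$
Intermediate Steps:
$y{\left(G,V \right)} = -450 + G + V$
$f{\left(k \right)} = 2 + k$ ($f{\left(k \right)} = k + 2 = 2 + k$)
$c = -420$ ($c = 12 \left(-25 - 10\right) = 12 \left(-35\right) = -420$)
$D = 300$ ($D = \left(2 - 3\right) + 301 = -1 + 301 = 300$)
$g{\left(H \right)} = -420 + H$ ($g{\left(H \right)} = H - 420 = -420 + H$)
$y{\left(427,-10 \right)} + g{\left(D \right)} = \left(-450 + 427 - 10\right) + \left(-420 + 300\right) = -33 - 120 = -153$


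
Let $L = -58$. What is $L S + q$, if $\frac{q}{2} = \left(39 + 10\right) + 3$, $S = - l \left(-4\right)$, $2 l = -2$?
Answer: $336$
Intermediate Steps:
$l = -1$ ($l = \frac{1}{2} \left(-2\right) = -1$)
$S = -4$ ($S = \left(-1\right) \left(-1\right) \left(-4\right) = 1 \left(-4\right) = -4$)
$q = 104$ ($q = 2 \left(\left(39 + 10\right) + 3\right) = 2 \left(49 + 3\right) = 2 \cdot 52 = 104$)
$L S + q = \left(-58\right) \left(-4\right) + 104 = 232 + 104 = 336$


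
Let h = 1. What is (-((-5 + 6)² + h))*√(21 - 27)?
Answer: -2*I*√6 ≈ -4.899*I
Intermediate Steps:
(-((-5 + 6)² + h))*√(21 - 27) = (-((-5 + 6)² + 1))*√(21 - 27) = (-(1² + 1))*√(-6) = (-(1 + 1))*(I*√6) = (-1*2)*(I*√6) = -2*I*√6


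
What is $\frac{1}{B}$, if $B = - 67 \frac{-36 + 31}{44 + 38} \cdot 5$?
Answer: $\frac{82}{1675} \approx 0.048955$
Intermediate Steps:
$B = \frac{1675}{82}$ ($B = - 67 \left(- \frac{5}{82}\right) 5 = - 67 \left(\left(-5\right) \frac{1}{82}\right) 5 = \left(-67\right) \left(- \frac{5}{82}\right) 5 = \frac{335}{82} \cdot 5 = \frac{1675}{82} \approx 20.427$)
$\frac{1}{B} = \frac{1}{\frac{1675}{82}} = \frac{82}{1675}$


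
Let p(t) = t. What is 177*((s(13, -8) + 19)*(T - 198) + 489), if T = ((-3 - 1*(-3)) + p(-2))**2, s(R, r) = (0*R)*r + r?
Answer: -291165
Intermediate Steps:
s(R, r) = r (s(R, r) = 0*r + r = 0 + r = r)
T = 4 (T = ((-3 - 1*(-3)) - 2)**2 = ((-3 + 3) - 2)**2 = (0 - 2)**2 = (-2)**2 = 4)
177*((s(13, -8) + 19)*(T - 198) + 489) = 177*((-8 + 19)*(4 - 198) + 489) = 177*(11*(-194) + 489) = 177*(-2134 + 489) = 177*(-1645) = -291165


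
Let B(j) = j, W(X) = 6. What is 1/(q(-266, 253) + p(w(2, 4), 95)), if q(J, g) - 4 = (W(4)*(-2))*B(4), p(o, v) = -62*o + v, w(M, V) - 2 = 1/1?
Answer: -1/135 ≈ -0.0074074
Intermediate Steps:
w(M, V) = 3 (w(M, V) = 2 + 1/1 = 2 + 1 = 3)
p(o, v) = v - 62*o
q(J, g) = -44 (q(J, g) = 4 + (6*(-2))*4 = 4 - 12*4 = 4 - 48 = -44)
1/(q(-266, 253) + p(w(2, 4), 95)) = 1/(-44 + (95 - 62*3)) = 1/(-44 + (95 - 186)) = 1/(-44 - 91) = 1/(-135) = -1/135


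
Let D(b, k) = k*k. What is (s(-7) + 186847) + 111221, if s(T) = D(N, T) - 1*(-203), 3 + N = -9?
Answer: 298320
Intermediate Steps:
N = -12 (N = -3 - 9 = -12)
D(b, k) = k**2
s(T) = 203 + T**2 (s(T) = T**2 - 1*(-203) = T**2 + 203 = 203 + T**2)
(s(-7) + 186847) + 111221 = ((203 + (-7)**2) + 186847) + 111221 = ((203 + 49) + 186847) + 111221 = (252 + 186847) + 111221 = 187099 + 111221 = 298320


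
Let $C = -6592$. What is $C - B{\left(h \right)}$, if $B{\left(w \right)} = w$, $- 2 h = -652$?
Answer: $-6918$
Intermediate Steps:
$h = 326$ ($h = \left(- \frac{1}{2}\right) \left(-652\right) = 326$)
$C - B{\left(h \right)} = -6592 - 326 = -6918$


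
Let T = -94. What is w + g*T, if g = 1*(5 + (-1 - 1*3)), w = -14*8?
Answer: -206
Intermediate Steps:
w = -112
g = 1 (g = 1*(5 + (-1 - 3)) = 1*(5 - 4) = 1*1 = 1)
w + g*T = -112 + 1*(-94) = -112 - 94 = -206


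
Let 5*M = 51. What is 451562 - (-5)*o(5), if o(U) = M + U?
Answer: 451638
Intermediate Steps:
M = 51/5 (M = (⅕)*51 = 51/5 ≈ 10.200)
o(U) = 51/5 + U
451562 - (-5)*o(5) = 451562 - (-5)*(51/5 + 5) = 451562 - (-5)*76/5 = 451562 - 1*(-76) = 451562 + 76 = 451638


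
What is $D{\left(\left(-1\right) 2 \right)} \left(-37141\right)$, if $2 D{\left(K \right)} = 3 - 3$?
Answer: $0$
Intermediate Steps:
$D{\left(K \right)} = 0$ ($D{\left(K \right)} = \frac{3 - 3}{2} = \frac{1}{2} \cdot 0 = 0$)
$D{\left(\left(-1\right) 2 \right)} \left(-37141\right) = 0 \left(-37141\right) = 0$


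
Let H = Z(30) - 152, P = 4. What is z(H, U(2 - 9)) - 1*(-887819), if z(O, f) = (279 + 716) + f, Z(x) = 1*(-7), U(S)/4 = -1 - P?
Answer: 888794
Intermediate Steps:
U(S) = -20 (U(S) = 4*(-1 - 1*4) = 4*(-1 - 4) = 4*(-5) = -20)
Z(x) = -7
H = -159 (H = -7 - 152 = -159)
z(O, f) = 995 + f
z(H, U(2 - 9)) - 1*(-887819) = (995 - 20) - 1*(-887819) = 975 + 887819 = 888794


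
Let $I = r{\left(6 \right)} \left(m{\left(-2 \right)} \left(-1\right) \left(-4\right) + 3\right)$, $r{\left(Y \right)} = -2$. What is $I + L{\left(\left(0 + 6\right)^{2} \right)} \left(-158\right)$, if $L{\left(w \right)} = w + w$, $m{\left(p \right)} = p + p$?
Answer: $-11350$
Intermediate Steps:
$m{\left(p \right)} = 2 p$
$L{\left(w \right)} = 2 w$
$I = 26$ ($I = - 2 \left(2 \left(-2\right) \left(-1\right) \left(-4\right) + 3\right) = - 2 \left(\left(-4\right) \left(-1\right) \left(-4\right) + 3\right) = - 2 \left(4 \left(-4\right) + 3\right) = - 2 \left(-16 + 3\right) = \left(-2\right) \left(-13\right) = 26$)
$I + L{\left(\left(0 + 6\right)^{2} \right)} \left(-158\right) = 26 + 2 \left(0 + 6\right)^{2} \left(-158\right) = 26 + 2 \cdot 6^{2} \left(-158\right) = 26 + 2 \cdot 36 \left(-158\right) = 26 + 72 \left(-158\right) = 26 - 11376 = -11350$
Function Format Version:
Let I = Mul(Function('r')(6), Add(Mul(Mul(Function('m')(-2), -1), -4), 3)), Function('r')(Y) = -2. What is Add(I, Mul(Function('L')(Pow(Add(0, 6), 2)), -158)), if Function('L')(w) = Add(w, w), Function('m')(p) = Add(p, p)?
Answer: -11350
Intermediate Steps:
Function('m')(p) = Mul(2, p)
Function('L')(w) = Mul(2, w)
I = 26 (I = Mul(-2, Add(Mul(Mul(Mul(2, -2), -1), -4), 3)) = Mul(-2, Add(Mul(Mul(-4, -1), -4), 3)) = Mul(-2, Add(Mul(4, -4), 3)) = Mul(-2, Add(-16, 3)) = Mul(-2, -13) = 26)
Add(I, Mul(Function('L')(Pow(Add(0, 6), 2)), -158)) = Add(26, Mul(Mul(2, Pow(Add(0, 6), 2)), -158)) = Add(26, Mul(Mul(2, Pow(6, 2)), -158)) = Add(26, Mul(Mul(2, 36), -158)) = Add(26, Mul(72, -158)) = Add(26, -11376) = -11350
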